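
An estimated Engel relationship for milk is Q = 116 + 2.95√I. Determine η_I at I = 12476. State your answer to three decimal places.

0.370

At I = 12476: Q = 445.503.
dQ/dI = 2.95/(2√I) = 0.0132055 at this income.
η = (dQ/dI)·(I/Q) = 0.0132055 × (12476/445.503) = 0.370.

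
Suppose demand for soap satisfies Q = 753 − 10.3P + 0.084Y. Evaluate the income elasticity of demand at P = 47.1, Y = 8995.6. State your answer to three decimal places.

At P = 47.1, Y = 8995.6: Q = 1023.500.
Holding P constant, ∂Q/∂Y = 0.084.
η_Y = (∂Q/∂Y)·(Y/Q) = 0.084 × (8995.6/1023.500) = 0.738.

0.738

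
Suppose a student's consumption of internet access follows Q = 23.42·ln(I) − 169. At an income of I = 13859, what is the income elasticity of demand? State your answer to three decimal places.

0.431

At I = 13859: Q = 54.349.
dQ/dI = 23.42/I = 0.00168988 at this income.
η = (dQ/dI)·(I/Q) = 0.00168988 × (13859/54.349) = 0.431.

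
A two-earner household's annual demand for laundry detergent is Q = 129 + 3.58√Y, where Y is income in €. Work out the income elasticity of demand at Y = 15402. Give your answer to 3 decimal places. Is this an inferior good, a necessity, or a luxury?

At Y = 15402: Q = 573.295.
dQ/dY = 3.58/(2√Y) = 0.0144233 at this income.
η = (dQ/dY)·(Y/Q) = 0.0144233 × (15402/573.295) = 0.387.
Since 0 < η < 1, the good is a necessity.

0.387 (necessity)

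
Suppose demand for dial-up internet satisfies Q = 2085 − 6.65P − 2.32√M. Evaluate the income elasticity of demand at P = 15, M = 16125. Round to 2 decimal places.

At P = 15, M = 16125: Q = 1690.647.
Holding P constant, ∂Q/∂M = -2.32/(2√M) = -0.00913499.
η_M = (∂Q/∂M)·(M/Q) = -0.00913499 × (16125/1690.647) = -0.09.

-0.09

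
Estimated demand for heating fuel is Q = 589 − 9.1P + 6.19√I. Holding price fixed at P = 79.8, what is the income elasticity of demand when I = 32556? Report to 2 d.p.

At P = 79.8, I = 32556: Q = 979.699.
Holding P constant, ∂Q/∂I = 6.19/(2√I) = 0.0171532.
η_I = (∂Q/∂I)·(I/Q) = 0.0171532 × (32556/979.699) = 0.57.

0.57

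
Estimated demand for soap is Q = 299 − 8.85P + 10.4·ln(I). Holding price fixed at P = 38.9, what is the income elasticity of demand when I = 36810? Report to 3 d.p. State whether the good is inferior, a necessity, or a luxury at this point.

0.162 (necessity)

At P = 38.9, I = 36810: Q = 64.076.
Holding P constant, ∂Q/∂I = 10.4/I = 0.000282532.
η_I = (∂Q/∂I)·(I/Q) = 0.000282532 × (36810/64.076) = 0.162.
Since 0 < η < 1, this is a necessity.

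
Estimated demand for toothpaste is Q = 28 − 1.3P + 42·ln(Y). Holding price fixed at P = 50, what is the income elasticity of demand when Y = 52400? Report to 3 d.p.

0.100

At P = 50, Y = 52400: Q = 419.400.
Holding P constant, ∂Q/∂Y = 42/Y = 0.000801527.
η_Y = (∂Q/∂Y)·(Y/Q) = 0.000801527 × (52400/419.400) = 0.100.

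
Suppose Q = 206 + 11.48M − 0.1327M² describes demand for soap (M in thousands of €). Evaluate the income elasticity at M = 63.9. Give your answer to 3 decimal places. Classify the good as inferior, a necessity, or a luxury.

At M = 63.9: Q = 397.7300.
dQ/dM = 11.48 − 0.2654M = -5.47906.
η = (dQ/dM)·(M/Q) = -5.47906 × (63.9/397.7300) = -0.880.
η < 0 ⇒ inferior good.

-0.880 (inferior good)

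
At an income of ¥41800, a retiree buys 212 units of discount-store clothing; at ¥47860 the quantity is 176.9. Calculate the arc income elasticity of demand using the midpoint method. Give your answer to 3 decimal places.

ΔQ = 176.9 − 212 = -35.1; midpoint Q̄ = (212 + 176.9)/2 = 194.45.
ΔI = 47860 − 41800 = 6060; midpoint Ī = (41800 + 47860)/2 = 44830.
η = (ΔQ/Q̄) ÷ (ΔI/Ī) = (-35.1/194.45) ÷ (6060/44830) = -1.335.

-1.335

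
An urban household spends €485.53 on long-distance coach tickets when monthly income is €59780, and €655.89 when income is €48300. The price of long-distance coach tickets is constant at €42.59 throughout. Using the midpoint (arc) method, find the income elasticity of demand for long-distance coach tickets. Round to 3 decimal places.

With a constant price, Q₁ = 485.53/42.59 = 11.400 and Q₂ = 655.89/42.59 = 15.400 (equivalently, work directly with expenditure since P cancels).
Midpoint %ΔQ = (655.89 − 485.53)/570.71 = 0.29851; midpoint %ΔI = (48300 − 59780)/54040 = -0.21244.
η = 0.29851 / -0.21244 = -1.405.

-1.405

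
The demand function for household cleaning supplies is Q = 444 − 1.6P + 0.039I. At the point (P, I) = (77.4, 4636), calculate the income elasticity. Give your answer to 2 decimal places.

At P = 77.4, I = 4636: Q = 500.964.
Holding P constant, ∂Q/∂I = 0.039.
η_I = (∂Q/∂I)·(I/Q) = 0.039 × (4636/500.964) = 0.36.

0.36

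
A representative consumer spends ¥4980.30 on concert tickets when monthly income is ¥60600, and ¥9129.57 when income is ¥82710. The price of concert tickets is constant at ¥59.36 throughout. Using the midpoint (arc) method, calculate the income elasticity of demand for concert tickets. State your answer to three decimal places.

1.906

With a constant price, Q₁ = 4980.30/59.36 = 83.900 and Q₂ = 9129.57/59.36 = 153.800 (equivalently, work directly with expenditure since P cancels).
Midpoint %ΔQ = (9129.57 − 4980.30)/7054.94 = 0.58814; midpoint %ΔI = (82710 − 60600)/71655 = 0.30856.
η = 0.58814 / 0.30856 = 1.906.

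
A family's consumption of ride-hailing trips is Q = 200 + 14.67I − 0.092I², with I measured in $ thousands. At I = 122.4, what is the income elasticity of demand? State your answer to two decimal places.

At I = 122.4: Q = 617.2861.
dQ/dI = 14.67 − 0.184I = -7.85160.
η = (dQ/dI)·(I/Q) = -7.85160 × (122.4/617.2861) = -1.56.

-1.56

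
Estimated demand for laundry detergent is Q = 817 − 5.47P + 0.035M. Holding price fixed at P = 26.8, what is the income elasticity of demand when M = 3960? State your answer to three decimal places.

0.171

At P = 26.8, M = 3960: Q = 809.004.
Holding P constant, ∂Q/∂M = 0.035.
η_M = (∂Q/∂M)·(M/Q) = 0.035 × (3960/809.004) = 0.171.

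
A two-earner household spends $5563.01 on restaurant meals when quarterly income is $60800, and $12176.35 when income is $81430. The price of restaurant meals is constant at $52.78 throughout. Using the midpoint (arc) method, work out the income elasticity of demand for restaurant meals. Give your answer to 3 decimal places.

2.570

With a constant price, Q₁ = 5563.01/52.78 = 105.400 and Q₂ = 12176.35/52.78 = 230.700 (equivalently, work directly with expenditure since P cancels).
Midpoint %ΔQ = (12176.35 − 5563.01)/8869.68 = 0.74561; midpoint %ΔI = (81430 − 60800)/71115 = 0.29009.
η = 0.74561 / 0.29009 = 2.570.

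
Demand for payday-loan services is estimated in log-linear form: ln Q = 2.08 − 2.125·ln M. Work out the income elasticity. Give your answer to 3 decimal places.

-2.125

In a log-linear demand, the coefficient on ln M is the income elasticity.
So η = -2.125.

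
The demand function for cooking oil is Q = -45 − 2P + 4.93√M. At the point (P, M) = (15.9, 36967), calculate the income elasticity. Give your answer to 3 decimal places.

0.544

At P = 15.9, M = 36967: Q = 871.081.
Holding P constant, ∂Q/∂M = 4.93/(2√M) = 0.0128206.
η_M = (∂Q/∂M)·(M/Q) = 0.0128206 × (36967/871.081) = 0.544.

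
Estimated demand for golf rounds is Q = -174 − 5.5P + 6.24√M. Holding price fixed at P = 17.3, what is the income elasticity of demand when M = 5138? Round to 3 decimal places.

1.255

At P = 17.3, M = 5138: Q = 178.132.
Holding P constant, ∂Q/∂M = 6.24/(2√M) = 0.0435269.
η_M = (∂Q/∂M)·(M/Q) = 0.0435269 × (5138/178.132) = 1.255.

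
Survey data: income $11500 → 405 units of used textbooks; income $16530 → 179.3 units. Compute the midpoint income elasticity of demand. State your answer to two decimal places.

-2.15

ΔQ = 179.3 − 405 = -225.7; midpoint Q̄ = (405 + 179.3)/2 = 292.15.
ΔI = 16530 − 11500 = 5030; midpoint Ī = (11500 + 16530)/2 = 14015.
η = (ΔQ/Q̄) ÷ (ΔI/Ī) = (-225.7/292.15) ÷ (5030/14015) = -2.15.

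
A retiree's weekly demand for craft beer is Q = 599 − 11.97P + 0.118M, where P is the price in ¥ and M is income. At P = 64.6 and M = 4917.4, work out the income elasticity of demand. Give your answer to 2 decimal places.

At P = 64.6, M = 4917.4: Q = 405.991.
Holding P constant, ∂Q/∂M = 0.118.
η_M = (∂Q/∂M)·(M/Q) = 0.118 × (4917.4/405.991) = 1.43.

1.43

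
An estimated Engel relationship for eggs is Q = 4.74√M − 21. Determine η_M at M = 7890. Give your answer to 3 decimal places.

At M = 7890: Q = 400.034.
dQ/dM = 4.74/(2√M) = 0.0266815 at this income.
η = (dQ/dM)·(M/Q) = 0.0266815 × (7890/400.034) = 0.526.

0.526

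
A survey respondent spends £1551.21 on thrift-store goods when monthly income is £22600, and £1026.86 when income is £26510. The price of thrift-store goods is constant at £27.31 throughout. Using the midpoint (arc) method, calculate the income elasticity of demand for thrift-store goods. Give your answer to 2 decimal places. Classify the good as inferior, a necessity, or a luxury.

-2.55 (inferior good)

With a constant price, Q₁ = 1551.21/27.31 = 56.800 and Q₂ = 1026.86/27.31 = 37.600 (equivalently, work directly with expenditure since P cancels).
Midpoint %ΔQ = (1026.86 − 1551.21)/1289.03 = -0.40678; midpoint %ΔI = (26510 − 22600)/24555 = 0.15923.
η = -0.40678 / 0.15923 = -2.55.
η < 0 ⇒ inferior good.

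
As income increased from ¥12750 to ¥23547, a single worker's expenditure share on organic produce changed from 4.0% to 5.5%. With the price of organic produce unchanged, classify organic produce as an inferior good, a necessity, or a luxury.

The budget share rises as income rises, so η > 1.

luxury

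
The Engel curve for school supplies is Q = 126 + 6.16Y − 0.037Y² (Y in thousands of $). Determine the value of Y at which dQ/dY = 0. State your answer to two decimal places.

83.24

dQ/dY = 6.16 − 0.074Y.
The good is inferior where dQ/dY < 0. Setting dQ/dY = 0 gives Y = 6.16 / 0.074 = 83.24.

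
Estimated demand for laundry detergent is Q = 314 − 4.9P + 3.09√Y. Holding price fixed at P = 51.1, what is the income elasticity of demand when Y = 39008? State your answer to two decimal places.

0.45

At P = 51.1, Y = 39008: Q = 673.899.
Holding P constant, ∂Q/∂Y = 3.09/(2√Y) = 0.00782261.
η_Y = (∂Q/∂Y)·(Y/Q) = 0.00782261 × (39008/673.899) = 0.45.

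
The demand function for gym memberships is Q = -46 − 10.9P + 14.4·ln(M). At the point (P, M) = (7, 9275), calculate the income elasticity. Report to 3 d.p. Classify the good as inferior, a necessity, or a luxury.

At P = 7, M = 9275: Q = 9.245.
Holding P constant, ∂Q/∂M = 14.4/M = 0.00155256.
η_M = (∂Q/∂M)·(M/Q) = 0.00155256 × (9275/9.245) = 1.558.
Since η > 1, this is a luxury.

1.558 (luxury)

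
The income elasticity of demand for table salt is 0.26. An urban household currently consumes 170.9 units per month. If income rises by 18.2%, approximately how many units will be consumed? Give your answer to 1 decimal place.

179.0

%ΔQ ≈ η × %ΔI = 0.26 × 18.2% = 4.732%.
New Q ≈ 170.9 × (1 + 0.04732) = 179.0.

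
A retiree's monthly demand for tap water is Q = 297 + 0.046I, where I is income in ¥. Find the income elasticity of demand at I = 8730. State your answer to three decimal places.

At I = 8730: Q = 698.580.
dQ/dI = 0.046.
η = (dQ/dI)·(I/Q) = 0.046 × (8730/698.580) = 0.575.

0.575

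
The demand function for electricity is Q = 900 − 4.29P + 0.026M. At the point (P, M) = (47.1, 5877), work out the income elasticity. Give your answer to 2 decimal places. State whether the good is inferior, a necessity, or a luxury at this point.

0.18 (necessity)

At P = 47.1, M = 5877: Q = 850.743.
Holding P constant, ∂Q/∂M = 0.026.
η_M = (∂Q/∂M)·(M/Q) = 0.026 × (5877/850.743) = 0.18.
Since 0 < η < 1, this is a necessity.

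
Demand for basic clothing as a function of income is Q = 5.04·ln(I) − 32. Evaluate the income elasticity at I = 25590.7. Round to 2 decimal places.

0.26

At I = 25590.7: Q = 19.156.
dQ/dI = 5.04/I = 0.000196947 at this income.
η = (dQ/dI)·(I/Q) = 0.000196947 × (25590.7/19.156) = 0.26.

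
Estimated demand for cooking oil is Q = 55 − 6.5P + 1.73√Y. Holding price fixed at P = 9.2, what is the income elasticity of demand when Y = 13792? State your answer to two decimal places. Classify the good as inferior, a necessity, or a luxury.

At P = 9.2, Y = 13792: Q = 198.370.
Holding P constant, ∂Q/∂Y = 1.73/(2√Y) = 0.0073655.
η_Y = (∂Q/∂Y)·(Y/Q) = 0.0073655 × (13792/198.370) = 0.51.
Since 0 < η < 1, this is a necessity.

0.51 (necessity)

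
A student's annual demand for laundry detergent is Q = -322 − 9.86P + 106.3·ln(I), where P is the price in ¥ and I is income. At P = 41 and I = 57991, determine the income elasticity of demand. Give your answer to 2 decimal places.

At P = 41, I = 57991: Q = 439.643.
Holding P constant, ∂Q/∂I = 106.3/I = 0.00183304.
η_I = (∂Q/∂I)·(I/Q) = 0.00183304 × (57991/439.643) = 0.24.

0.24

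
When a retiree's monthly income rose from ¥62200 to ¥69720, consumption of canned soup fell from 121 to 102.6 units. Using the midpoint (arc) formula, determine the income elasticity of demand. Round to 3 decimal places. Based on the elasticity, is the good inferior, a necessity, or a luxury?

-1.444 (inferior good)

ΔQ = 102.6 − 121 = -18.4; midpoint Q̄ = (121 + 102.6)/2 = 111.8.
ΔI = 69720 − 62200 = 7520; midpoint Ī = (62200 + 69720)/2 = 65960.
η = (ΔQ/Q̄) ÷ (ΔI/Ī) = (-18.4/111.8) ÷ (7520/65960) = -1.444.
η < 0 ⇒ inferior good.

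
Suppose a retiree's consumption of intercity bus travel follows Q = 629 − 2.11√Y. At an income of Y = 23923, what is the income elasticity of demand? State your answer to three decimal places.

At Y = 23923: Q = 302.645.
dQ/dY = -2.11/(2√Y) = -0.00682095 at this income.
η = (dQ/dY)·(Y/Q) = -0.00682095 × (23923/302.645) = -0.539.

-0.539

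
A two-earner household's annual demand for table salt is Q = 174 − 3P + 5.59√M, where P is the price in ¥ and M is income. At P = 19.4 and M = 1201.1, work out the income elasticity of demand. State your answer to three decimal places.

0.313

At P = 19.4, M = 1201.1: Q = 309.532.
Holding P constant, ∂Q/∂M = 5.59/(2√M) = 0.0806477.
η_M = (∂Q/∂M)·(M/Q) = 0.0806477 × (1201.1/309.532) = 0.313.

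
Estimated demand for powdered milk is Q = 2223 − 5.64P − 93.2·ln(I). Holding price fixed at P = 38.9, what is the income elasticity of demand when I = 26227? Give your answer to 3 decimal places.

-0.088

At P = 38.9, I = 26227: Q = 1055.336.
Holding P constant, ∂Q/∂I = -93.2/I = -0.00355359.
η_I = (∂Q/∂I)·(I/Q) = -0.00355359 × (26227/1055.336) = -0.088.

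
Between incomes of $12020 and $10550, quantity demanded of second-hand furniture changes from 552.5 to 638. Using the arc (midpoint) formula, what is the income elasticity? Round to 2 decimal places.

ΔQ = 638 − 552.5 = 85.5; midpoint Q̄ = (552.5 + 638)/2 = 595.25.
ΔI = 10550 − 12020 = -1470; midpoint Ī = (12020 + 10550)/2 = 11285.
η = (ΔQ/Q̄) ÷ (ΔI/Ī) = (85.5/595.25) ÷ (-1470/11285) = -1.10.

-1.10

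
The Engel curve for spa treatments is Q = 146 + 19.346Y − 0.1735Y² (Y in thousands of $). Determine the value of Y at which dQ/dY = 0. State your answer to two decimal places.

55.75

dQ/dY = 19.346 − 0.347Y.
The good is inferior where dQ/dY < 0. Setting dQ/dY = 0 gives Y = 19.346 / 0.347 = 55.75.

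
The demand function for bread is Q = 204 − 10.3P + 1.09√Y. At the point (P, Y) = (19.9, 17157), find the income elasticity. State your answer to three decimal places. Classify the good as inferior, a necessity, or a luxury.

0.503 (necessity)

At P = 19.9, Y = 17157: Q = 141.803.
Holding P constant, ∂Q/∂Y = 1.09/(2√Y) = 0.00416079.
η_Y = (∂Q/∂Y)·(Y/Q) = 0.00416079 × (17157/141.803) = 0.503.
Since 0 < η < 1, this is a necessity.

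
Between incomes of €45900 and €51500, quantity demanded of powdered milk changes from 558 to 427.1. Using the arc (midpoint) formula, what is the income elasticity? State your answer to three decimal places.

ΔQ = 427.1 − 558 = -130.9; midpoint Q̄ = (558 + 427.1)/2 = 492.55.
ΔI = 51500 − 45900 = 5600; midpoint Ī = (45900 + 51500)/2 = 48700.
η = (ΔQ/Q̄) ÷ (ΔI/Ī) = (-130.9/492.55) ÷ (5600/48700) = -2.311.

-2.311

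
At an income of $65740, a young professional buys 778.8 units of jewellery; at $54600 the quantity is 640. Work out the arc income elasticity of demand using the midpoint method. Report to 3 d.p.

ΔQ = 640 − 778.8 = -138.8; midpoint Q̄ = (778.8 + 640)/2 = 709.4.
ΔI = 54600 − 65740 = -11140; midpoint Ī = (65740 + 54600)/2 = 60170.
η = (ΔQ/Q̄) ÷ (ΔI/Ī) = (-138.8/709.4) ÷ (-11140/60170) = 1.057.

1.057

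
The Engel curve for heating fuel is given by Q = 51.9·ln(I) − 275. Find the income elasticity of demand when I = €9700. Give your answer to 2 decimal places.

At I = 9700: Q = 201.436.
dQ/dI = 51.9/I = 0.00535052 at this income.
η = (dQ/dI)·(I/Q) = 0.00535052 × (9700/201.436) = 0.26.

0.26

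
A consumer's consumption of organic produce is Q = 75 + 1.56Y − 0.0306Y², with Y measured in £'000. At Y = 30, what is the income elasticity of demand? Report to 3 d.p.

-0.088

At Y = 30: Q = 94.2600.
dQ/dY = 1.56 − 0.0612Y = -0.27600.
η = (dQ/dY)·(Y/Q) = -0.27600 × (30/94.2600) = -0.088.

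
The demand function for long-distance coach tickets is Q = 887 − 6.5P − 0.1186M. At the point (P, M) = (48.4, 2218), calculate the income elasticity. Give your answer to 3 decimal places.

At P = 48.4, M = 2218: Q = 309.345.
Holding P constant, ∂Q/∂M = −0.1186.
η_M = (∂Q/∂M)·(M/Q) = -0.1186 × (2218/309.345) = -0.850.

-0.850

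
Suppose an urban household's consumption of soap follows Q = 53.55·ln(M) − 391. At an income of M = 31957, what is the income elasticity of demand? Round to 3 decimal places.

0.326

At M = 31957: Q = 164.428.
dQ/dM = 53.55/M = 0.00167569 at this income.
η = (dQ/dM)·(M/Q) = 0.00167569 × (31957/164.428) = 0.326.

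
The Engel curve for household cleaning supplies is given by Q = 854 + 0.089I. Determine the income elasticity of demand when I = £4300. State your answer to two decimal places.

0.31

At I = 4300: Q = 1236.700.
dQ/dI = 0.089.
η = (dQ/dI)·(I/Q) = 0.089 × (4300/1236.700) = 0.31.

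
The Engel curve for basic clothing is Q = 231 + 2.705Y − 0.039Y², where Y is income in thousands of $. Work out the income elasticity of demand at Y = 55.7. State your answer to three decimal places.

At Y = 55.7: Q = 260.6714.
dQ/dY = 2.705 − 0.078Y = -1.63960.
η = (dQ/dY)·(Y/Q) = -1.63960 × (55.7/260.6714) = -0.350.

-0.350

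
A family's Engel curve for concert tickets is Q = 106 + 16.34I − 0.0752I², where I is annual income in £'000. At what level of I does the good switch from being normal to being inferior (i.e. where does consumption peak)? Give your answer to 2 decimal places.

dQ/dI = 16.34 − 0.1504I.
The good is inferior where dQ/dI < 0. Setting dQ/dI = 0 gives I = 16.34 / 0.1504 = 108.64.

108.64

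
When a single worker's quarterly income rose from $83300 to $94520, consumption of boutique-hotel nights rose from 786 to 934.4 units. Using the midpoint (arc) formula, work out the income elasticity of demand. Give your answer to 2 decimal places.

ΔQ = 934.4 − 786 = 148.4; midpoint Q̄ = (786 + 934.4)/2 = 860.2.
ΔI = 94520 − 83300 = 11220; midpoint Ī = (83300 + 94520)/2 = 88910.
η = (ΔQ/Q̄) ÷ (ΔI/Ī) = (148.4/860.2) ÷ (11220/88910) = 1.37.

1.37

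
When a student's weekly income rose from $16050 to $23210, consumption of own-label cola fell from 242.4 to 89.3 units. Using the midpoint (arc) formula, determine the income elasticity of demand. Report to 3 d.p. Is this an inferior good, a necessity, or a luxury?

ΔQ = 89.3 − 242.4 = -153.1; midpoint Q̄ = (242.4 + 89.3)/2 = 165.85.
ΔI = 23210 − 16050 = 7160; midpoint Ī = (16050 + 23210)/2 = 19630.
η = (ΔQ/Q̄) ÷ (ΔI/Ī) = (-153.1/165.85) ÷ (7160/19630) = -2.531.
η < 0 ⇒ inferior good.

-2.531 (inferior good)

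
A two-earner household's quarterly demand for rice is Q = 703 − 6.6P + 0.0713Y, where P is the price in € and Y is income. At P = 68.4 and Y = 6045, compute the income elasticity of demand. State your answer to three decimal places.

At P = 68.4, Y = 6045: Q = 682.569.
Holding P constant, ∂Q/∂Y = 0.0713.
η_Y = (∂Q/∂Y)·(Y/Q) = 0.0713 × (6045/682.569) = 0.631.

0.631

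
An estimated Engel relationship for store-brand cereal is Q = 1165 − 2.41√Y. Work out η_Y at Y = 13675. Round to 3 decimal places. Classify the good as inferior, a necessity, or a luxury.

-0.160 (inferior good)

At Y = 13675: Q = 883.174.
dQ/dY = -2.41/(2√Y) = -0.0103044 at this income.
η = (dQ/dY)·(Y/Q) = -0.0103044 × (13675/883.174) = -0.160.
Since η < 0, the good is an inferior good.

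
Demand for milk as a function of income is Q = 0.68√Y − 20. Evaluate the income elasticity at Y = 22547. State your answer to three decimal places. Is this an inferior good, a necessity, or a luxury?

At Y = 22547: Q = 82.106.
dQ/dY = 0.68/(2√Y) = 0.0022643 at this income.
η = (dQ/dY)·(Y/Q) = 0.0022643 × (22547/82.106) = 0.622.
Since 0 < η < 1, the good is a necessity.

0.622 (necessity)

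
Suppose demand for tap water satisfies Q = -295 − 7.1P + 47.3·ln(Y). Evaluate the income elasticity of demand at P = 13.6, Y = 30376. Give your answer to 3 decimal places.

At P = 13.6, Y = 30376: Q = 96.643.
Holding P constant, ∂Q/∂Y = 47.3/Y = 0.00155715.
η_Y = (∂Q/∂Y)·(Y/Q) = 0.00155715 × (30376/96.643) = 0.489.

0.489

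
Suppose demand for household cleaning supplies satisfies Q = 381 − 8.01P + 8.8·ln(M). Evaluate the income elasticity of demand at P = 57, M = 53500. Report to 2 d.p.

0.43

At P = 57, M = 53500: Q = 20.239.
Holding P constant, ∂Q/∂M = 8.8/M = 0.000164486.
η_M = (∂Q/∂M)·(M/Q) = 0.000164486 × (53500/20.239) = 0.43.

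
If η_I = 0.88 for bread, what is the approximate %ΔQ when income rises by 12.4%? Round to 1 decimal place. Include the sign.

%ΔQ ≈ η × %ΔI = 0.88 × 12.4% = 10.9%.

10.9%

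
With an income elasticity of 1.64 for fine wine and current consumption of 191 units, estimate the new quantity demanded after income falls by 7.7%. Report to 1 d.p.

%ΔQ ≈ η × %ΔI = 1.64 × (-7.7%) = -12.628%.
New Q ≈ 191 × (1 − 0.12628) = 166.9.

166.9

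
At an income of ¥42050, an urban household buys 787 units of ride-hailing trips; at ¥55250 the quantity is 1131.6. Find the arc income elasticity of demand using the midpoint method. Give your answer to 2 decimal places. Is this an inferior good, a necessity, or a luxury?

1.32 (luxury)

ΔQ = 1131.6 − 787 = 344.6; midpoint Q̄ = (787 + 1131.6)/2 = 959.3.
ΔI = 55250 − 42050 = 13200; midpoint Ī = (42050 + 55250)/2 = 48650.
η = (ΔQ/Q̄) ÷ (ΔI/Ī) = (344.6/959.3) ÷ (13200/48650) = 1.32.
η > 1 ⇒ luxury.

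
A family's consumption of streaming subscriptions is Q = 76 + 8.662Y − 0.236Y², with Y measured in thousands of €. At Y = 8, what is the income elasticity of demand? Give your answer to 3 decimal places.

0.300

At Y = 8: Q = 130.1920.
dQ/dY = 8.662 − 0.472Y = 4.88600.
η = (dQ/dY)·(Y/Q) = 4.88600 × (8/130.1920) = 0.300.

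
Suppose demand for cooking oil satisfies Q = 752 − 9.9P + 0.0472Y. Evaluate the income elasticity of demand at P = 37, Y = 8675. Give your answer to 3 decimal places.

At P = 37, Y = 8675: Q = 795.160.
Holding P constant, ∂Q/∂Y = 0.0472.
η_Y = (∂Q/∂Y)·(Y/Q) = 0.0472 × (8675/795.160) = 0.515.

0.515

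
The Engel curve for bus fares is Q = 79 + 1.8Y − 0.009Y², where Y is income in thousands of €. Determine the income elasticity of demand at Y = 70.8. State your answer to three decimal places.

0.231

At Y = 70.8: Q = 161.3262.
dQ/dY = 1.8 − 0.018Y = 0.52560.
η = (dQ/dY)·(Y/Q) = 0.52560 × (70.8/161.3262) = 0.231.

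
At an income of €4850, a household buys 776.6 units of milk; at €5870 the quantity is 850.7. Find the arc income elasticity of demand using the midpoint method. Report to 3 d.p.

ΔQ = 850.7 − 776.6 = 74.1; midpoint Q̄ = (776.6 + 850.7)/2 = 813.65.
ΔI = 5870 − 4850 = 1020; midpoint Ī = (4850 + 5870)/2 = 5360.
η = (ΔQ/Q̄) ÷ (ΔI/Ī) = (74.1/813.65) ÷ (1020/5360) = 0.479.

0.479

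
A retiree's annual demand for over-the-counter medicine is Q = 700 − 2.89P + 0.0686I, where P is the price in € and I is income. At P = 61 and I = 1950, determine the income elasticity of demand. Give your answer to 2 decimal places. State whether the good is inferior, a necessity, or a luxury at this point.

0.20 (necessity)

At P = 61, I = 1950: Q = 657.480.
Holding P constant, ∂Q/∂I = 0.0686.
η_I = (∂Q/∂I)·(I/Q) = 0.0686 × (1950/657.480) = 0.20.
Since 0 < η < 1, this is a necessity.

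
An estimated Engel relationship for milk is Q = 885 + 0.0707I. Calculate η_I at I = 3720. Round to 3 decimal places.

At I = 3720: Q = 1148.004.
dQ/dI = 0.0707.
η = (dQ/dI)·(I/Q) = 0.0707 × (3720/1148.004) = 0.229.

0.229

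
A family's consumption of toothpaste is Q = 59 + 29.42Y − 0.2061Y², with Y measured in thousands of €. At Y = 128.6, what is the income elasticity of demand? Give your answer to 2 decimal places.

At Y = 128.6: Q = 433.9384.
dQ/dY = 29.42 − 0.4122Y = -23.58892.
η = (dQ/dY)·(Y/Q) = -23.58892 × (128.6/433.9384) = -6.99.

-6.99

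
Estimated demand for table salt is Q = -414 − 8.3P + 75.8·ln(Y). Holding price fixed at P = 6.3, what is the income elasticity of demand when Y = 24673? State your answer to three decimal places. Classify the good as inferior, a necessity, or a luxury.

At P = 6.3, Y = 24673: Q = 300.311.
Holding P constant, ∂Q/∂Y = 75.8/Y = 0.00307218.
η_Y = (∂Q/∂Y)·(Y/Q) = 0.00307218 × (24673/300.311) = 0.252.
Since 0 < η < 1, this is a necessity.

0.252 (necessity)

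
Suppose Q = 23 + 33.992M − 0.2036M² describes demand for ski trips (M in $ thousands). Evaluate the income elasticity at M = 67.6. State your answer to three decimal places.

0.314

At M = 67.6: Q = 1390.4561.
dQ/dM = 33.992 − 0.4072M = 6.46528.
η = (dQ/dM)·(M/Q) = 6.46528 × (67.6/1390.4561) = 0.314.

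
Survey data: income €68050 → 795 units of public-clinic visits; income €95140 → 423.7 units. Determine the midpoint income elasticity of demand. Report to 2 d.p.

-1.84

ΔQ = 423.7 − 795 = -371.3; midpoint Q̄ = (795 + 423.7)/2 = 609.35.
ΔI = 95140 − 68050 = 27090; midpoint Ī = (68050 + 95140)/2 = 81595.
η = (ΔQ/Q̄) ÷ (ΔI/Ī) = (-371.3/609.35) ÷ (27090/81595) = -1.84.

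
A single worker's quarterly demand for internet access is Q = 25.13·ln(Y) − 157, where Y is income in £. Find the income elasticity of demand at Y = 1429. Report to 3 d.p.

0.983

At Y = 1429: Q = 25.563.
dQ/dY = 25.13/Y = 0.0175857 at this income.
η = (dQ/dY)·(Y/Q) = 0.0175857 × (1429/25.563) = 0.983.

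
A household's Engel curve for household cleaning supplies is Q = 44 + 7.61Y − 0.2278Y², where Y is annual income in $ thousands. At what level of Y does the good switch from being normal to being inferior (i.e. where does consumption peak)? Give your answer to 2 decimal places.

dQ/dY = 7.61 − 0.4556Y.
The good is inferior where dQ/dY < 0. Setting dQ/dY = 0 gives Y = 7.61 / 0.4556 = 16.70.

16.70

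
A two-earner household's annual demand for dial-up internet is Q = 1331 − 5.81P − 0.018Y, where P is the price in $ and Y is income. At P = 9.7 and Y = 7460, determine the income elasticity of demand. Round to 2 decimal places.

At P = 9.7, Y = 7460: Q = 1140.363.
Holding P constant, ∂Q/∂Y = −0.018.
η_Y = (∂Q/∂Y)·(Y/Q) = -0.018 × (7460/1140.363) = -0.12.

-0.12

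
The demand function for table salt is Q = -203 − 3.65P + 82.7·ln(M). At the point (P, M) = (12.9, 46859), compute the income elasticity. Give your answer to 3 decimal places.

At P = 12.9, M = 46859: Q = 639.345.
Holding P constant, ∂Q/∂M = 82.7/M = 0.00176487.
η_M = (∂Q/∂M)·(M/Q) = 0.00176487 × (46859/639.345) = 0.129.

0.129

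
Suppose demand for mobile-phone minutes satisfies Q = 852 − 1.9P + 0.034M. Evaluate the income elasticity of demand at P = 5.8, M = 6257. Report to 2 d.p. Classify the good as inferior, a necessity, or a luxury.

At P = 5.8, M = 6257: Q = 1053.718.
Holding P constant, ∂Q/∂M = 0.034.
η_M = (∂Q/∂M)·(M/Q) = 0.034 × (6257/1053.718) = 0.20.
Since 0 < η < 1, this is a necessity.

0.20 (necessity)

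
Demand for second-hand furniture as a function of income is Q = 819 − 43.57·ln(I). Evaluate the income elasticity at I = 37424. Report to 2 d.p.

-0.12

At I = 37424: Q = 360.205.
dQ/dI = -43.57/I = -0.00116423 at this income.
η = (dQ/dI)·(I/Q) = -0.00116423 × (37424/360.205) = -0.12.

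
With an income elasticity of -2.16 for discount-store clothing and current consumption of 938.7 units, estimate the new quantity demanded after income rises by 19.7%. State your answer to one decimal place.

%ΔQ ≈ η × %ΔI = -2.16 × 19.7% = -42.552%.
New Q ≈ 938.7 × (1 − 0.42552) = 539.3.

539.3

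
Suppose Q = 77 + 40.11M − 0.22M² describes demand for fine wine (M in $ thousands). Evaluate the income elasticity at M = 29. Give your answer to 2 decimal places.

At M = 29: Q = 1055.1700.
dQ/dM = 40.11 − 0.44M = 27.35000.
η = (dQ/dM)·(M/Q) = 27.35000 × (29/1055.1700) = 0.75.

0.75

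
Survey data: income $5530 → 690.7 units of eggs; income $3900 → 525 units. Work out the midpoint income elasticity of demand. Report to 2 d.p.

0.79

ΔQ = 525 − 690.7 = -165.7; midpoint Q̄ = (690.7 + 525)/2 = 607.85.
ΔI = 3900 − 5530 = -1630; midpoint Ī = (5530 + 3900)/2 = 4715.
η = (ΔQ/Q̄) ÷ (ΔI/Ī) = (-165.7/607.85) ÷ (-1630/4715) = 0.79.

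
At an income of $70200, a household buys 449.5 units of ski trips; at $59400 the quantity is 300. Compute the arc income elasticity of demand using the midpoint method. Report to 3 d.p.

ΔQ = 300 − 449.5 = -149.5; midpoint Q̄ = (449.5 + 300)/2 = 374.75.
ΔI = 59400 − 70200 = -10800; midpoint Ī = (70200 + 59400)/2 = 64800.
η = (ΔQ/Q̄) ÷ (ΔI/Ī) = (-149.5/374.75) ÷ (-10800/64800) = 2.394.

2.394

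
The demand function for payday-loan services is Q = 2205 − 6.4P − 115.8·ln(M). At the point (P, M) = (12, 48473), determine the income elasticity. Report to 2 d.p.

At P = 12, M = 48473: Q = 878.861.
Holding P constant, ∂Q/∂M = -115.8/M = -0.00238896.
η_M = (∂Q/∂M)·(M/Q) = -0.00238896 × (48473/878.861) = -0.13.

-0.13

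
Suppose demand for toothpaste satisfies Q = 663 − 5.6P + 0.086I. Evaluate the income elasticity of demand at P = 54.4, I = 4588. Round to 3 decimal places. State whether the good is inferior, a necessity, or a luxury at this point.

At P = 54.4, I = 4588: Q = 752.928.
Holding P constant, ∂Q/∂I = 0.086.
η_I = (∂Q/∂I)·(I/Q) = 0.086 × (4588/752.928) = 0.524.
Since 0 < η < 1, this is a necessity.

0.524 (necessity)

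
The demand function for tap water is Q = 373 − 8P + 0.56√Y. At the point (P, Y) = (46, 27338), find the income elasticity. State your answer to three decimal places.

At P = 46, Y = 27338: Q = 97.592.
Holding P constant, ∂Q/∂Y = 0.56/(2√Y) = 0.00169346.
η_Y = (∂Q/∂Y)·(Y/Q) = 0.00169346 × (27338/97.592) = 0.474.

0.474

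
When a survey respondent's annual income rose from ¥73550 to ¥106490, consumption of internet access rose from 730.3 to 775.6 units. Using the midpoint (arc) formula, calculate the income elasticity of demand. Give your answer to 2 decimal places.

ΔQ = 775.6 − 730.3 = 45.3; midpoint Q̄ = (730.3 + 775.6)/2 = 752.95.
ΔI = 106490 − 73550 = 32940; midpoint Ī = (73550 + 106490)/2 = 90020.
η = (ΔQ/Q̄) ÷ (ΔI/Ī) = (45.3/752.95) ÷ (32940/90020) = 0.16.

0.16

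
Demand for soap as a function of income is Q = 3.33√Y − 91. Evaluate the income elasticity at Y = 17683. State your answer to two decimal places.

At Y = 17683: Q = 351.815.
dQ/dY = 3.33/(2√Y) = 0.0125209 at this income.
η = (dQ/dY)·(Y/Q) = 0.0125209 × (17683/351.815) = 0.63.

0.63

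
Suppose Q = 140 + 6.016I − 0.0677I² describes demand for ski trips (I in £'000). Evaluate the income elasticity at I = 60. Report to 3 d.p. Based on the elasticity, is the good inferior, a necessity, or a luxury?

-0.492 (inferior good)

At I = 60: Q = 257.2400.
dQ/dI = 6.016 − 0.1354I = -2.10800.
η = (dQ/dI)·(I/Q) = -2.10800 × (60/257.2400) = -0.492.
η < 0 ⇒ inferior good.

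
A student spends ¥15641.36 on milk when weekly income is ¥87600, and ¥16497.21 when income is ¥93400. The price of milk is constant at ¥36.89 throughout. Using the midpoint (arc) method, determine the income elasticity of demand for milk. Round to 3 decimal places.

With a constant price, Q₁ = 15641.36/36.89 = 424.000 and Q₂ = 16497.21/36.89 = 447.200 (equivalently, work directly with expenditure since P cancels).
Midpoint %ΔQ = (16497.21 − 15641.36)/16069.29 = 0.05326; midpoint %ΔI = (93400 − 87600)/90500 = 0.06409.
η = 0.05326 / 0.06409 = 0.831.

0.831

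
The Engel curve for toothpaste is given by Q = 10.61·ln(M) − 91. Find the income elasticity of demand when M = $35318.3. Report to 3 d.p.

0.528

At M = 35318.3: Q = 20.110.
dQ/dM = 10.61/M = 0.000300411 at this income.
η = (dQ/dM)·(M/Q) = 0.000300411 × (35318.3/20.110) = 0.528.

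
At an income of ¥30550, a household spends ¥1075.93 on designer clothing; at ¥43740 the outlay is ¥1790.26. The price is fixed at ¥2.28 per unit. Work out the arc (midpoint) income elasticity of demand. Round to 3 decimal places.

1.404

With a constant price, Q₁ = 1075.93/2.28 = 471.899 and Q₂ = 1790.26/2.28 = 785.202 (equivalently, work directly with expenditure since P cancels).
Midpoint %ΔQ = (1790.26 − 1075.93)/1433.10 = 0.49845; midpoint %ΔI = (43740 − 30550)/37145 = 0.35509.
η = 0.49845 / 0.35509 = 1.404.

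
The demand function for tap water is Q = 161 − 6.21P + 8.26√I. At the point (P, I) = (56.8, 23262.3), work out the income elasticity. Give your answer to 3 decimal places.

At P = 56.8, I = 23262.3: Q = 1068.086.
Holding P constant, ∂Q/∂I = 8.26/(2√I) = 0.0270784.
η_I = (∂Q/∂I)·(I/Q) = 0.0270784 × (23262.3/1068.086) = 0.590.

0.590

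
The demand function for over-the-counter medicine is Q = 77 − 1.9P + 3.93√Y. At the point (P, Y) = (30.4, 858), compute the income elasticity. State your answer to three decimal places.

0.428

At P = 30.4, Y = 858: Q = 134.356.
Holding P constant, ∂Q/∂Y = 3.93/(2√Y) = 0.067084.
η_Y = (∂Q/∂Y)·(Y/Q) = 0.067084 × (858/134.356) = 0.428.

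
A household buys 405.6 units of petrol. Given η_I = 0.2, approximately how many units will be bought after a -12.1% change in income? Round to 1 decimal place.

395.8

%ΔQ ≈ η × %ΔI = 0.2 × (-12.1%) = -2.42%.
New Q ≈ 405.6 × (1 − 0.0242) = 395.8.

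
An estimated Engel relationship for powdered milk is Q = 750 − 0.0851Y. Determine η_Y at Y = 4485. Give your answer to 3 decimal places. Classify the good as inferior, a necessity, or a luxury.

At Y = 4485: Q = 368.327.
dQ/dY = −0.0851.
η = (dQ/dY)·(Y/Q) = -0.0851 × (4485/368.327) = -1.036.
Since η < 0, the good is an inferior good.

-1.036 (inferior good)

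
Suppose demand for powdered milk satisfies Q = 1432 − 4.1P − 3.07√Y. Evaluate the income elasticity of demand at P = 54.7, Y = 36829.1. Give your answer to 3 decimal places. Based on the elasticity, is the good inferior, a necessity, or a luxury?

At P = 54.7, Y = 36829.1: Q = 618.569.
Holding P constant, ∂Q/∂Y = -3.07/(2√Y) = -0.00799858.
η_Y = (∂Q/∂Y)·(Y/Q) = -0.00799858 × (36829.1/618.569) = -0.476.
Since η < 0, this is an inferior good.

-0.476 (inferior good)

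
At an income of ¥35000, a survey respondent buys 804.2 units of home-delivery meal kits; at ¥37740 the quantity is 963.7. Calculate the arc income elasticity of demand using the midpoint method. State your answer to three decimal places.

2.395

ΔQ = 963.7 − 804.2 = 159.5; midpoint Q̄ = (804.2 + 963.7)/2 = 883.95.
ΔI = 37740 − 35000 = 2740; midpoint Ī = (35000 + 37740)/2 = 36370.
η = (ΔQ/Q̄) ÷ (ΔI/Ī) = (159.5/883.95) ÷ (2740/36370) = 2.395.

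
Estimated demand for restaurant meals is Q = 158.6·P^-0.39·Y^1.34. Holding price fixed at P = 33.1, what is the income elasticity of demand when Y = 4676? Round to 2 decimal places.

1.34

For a multiplicative demand Q = A·P^α·Y^β, the income elasticity is β everywhere.
Here β = 1.34, so η = 1.34.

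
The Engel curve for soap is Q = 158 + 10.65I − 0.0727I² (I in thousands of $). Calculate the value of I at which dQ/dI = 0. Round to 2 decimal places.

dQ/dI = 10.65 − 0.1454I.
The good is inferior where dQ/dI < 0. Setting dQ/dI = 0 gives I = 10.65 / 0.1454 = 73.25.

73.25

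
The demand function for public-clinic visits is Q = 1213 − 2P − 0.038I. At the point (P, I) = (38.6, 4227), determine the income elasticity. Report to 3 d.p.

At P = 38.6, I = 4227: Q = 975.174.
Holding P constant, ∂Q/∂I = −0.038.
η_I = (∂Q/∂I)·(I/Q) = -0.038 × (4227/975.174) = -0.165.

-0.165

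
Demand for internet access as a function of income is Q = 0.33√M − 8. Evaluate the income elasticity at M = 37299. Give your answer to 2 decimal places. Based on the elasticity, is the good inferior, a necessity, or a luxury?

0.57 (necessity)

At M = 37299: Q = 55.733.
dQ/dM = 0.33/(2√M) = 0.000854349 at this income.
η = (dQ/dM)·(M/Q) = 0.000854349 × (37299/55.733) = 0.57.
Since 0 < η < 1, the good is a necessity.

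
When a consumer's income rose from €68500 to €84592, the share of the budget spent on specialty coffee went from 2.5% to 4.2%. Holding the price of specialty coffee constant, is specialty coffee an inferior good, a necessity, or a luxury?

The budget share rises as income rises, so η > 1.

luxury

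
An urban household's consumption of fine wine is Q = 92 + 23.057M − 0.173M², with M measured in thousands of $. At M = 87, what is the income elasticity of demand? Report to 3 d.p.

At M = 87: Q = 788.5220.
dQ/dM = 23.057 − 0.346M = -7.04500.
η = (dQ/dM)·(M/Q) = -7.04500 × (87/788.5220) = -0.777.

-0.777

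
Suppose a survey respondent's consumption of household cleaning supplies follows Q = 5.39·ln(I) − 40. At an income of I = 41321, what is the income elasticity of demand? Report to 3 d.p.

At I = 41321: Q = 17.291.
dQ/dI = 5.39/I = 0.000130442 at this income.
η = (dQ/dI)·(I/Q) = 0.000130442 × (41321/17.291) = 0.312.

0.312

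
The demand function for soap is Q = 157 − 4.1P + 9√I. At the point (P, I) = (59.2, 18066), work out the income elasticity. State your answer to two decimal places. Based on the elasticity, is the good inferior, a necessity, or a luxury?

0.54 (necessity)

At P = 59.2, I = 18066: Q = 1123.968.
Holding P constant, ∂Q/∂I = 9/(2√I) = 0.0334797.
η_I = (∂Q/∂I)·(I/Q) = 0.0334797 × (18066/1123.968) = 0.54.
Since 0 < η < 1, this is a necessity.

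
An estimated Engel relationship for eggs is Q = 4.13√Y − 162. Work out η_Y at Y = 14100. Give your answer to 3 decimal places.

0.747

At Y = 14100: Q = 328.410.
dQ/dY = 4.13/(2√Y) = 0.0173904 at this income.
η = (dQ/dY)·(Y/Q) = 0.0173904 × (14100/328.410) = 0.747.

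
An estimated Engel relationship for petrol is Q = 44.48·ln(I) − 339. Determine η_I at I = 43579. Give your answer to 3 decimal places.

0.327

At I = 43579: Q = 136.150.
dQ/dI = 44.48/I = 0.00102068 at this income.
η = (dQ/dI)·(I/Q) = 0.00102068 × (43579/136.150) = 0.327.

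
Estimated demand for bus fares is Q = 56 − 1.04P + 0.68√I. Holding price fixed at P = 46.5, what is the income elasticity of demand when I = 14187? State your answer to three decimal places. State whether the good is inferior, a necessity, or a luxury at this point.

At P = 46.5, I = 14187: Q = 88.634.
Holding P constant, ∂Q/∂I = 0.68/(2√I) = 0.00285452.
η_I = (∂Q/∂I)·(I/Q) = 0.00285452 × (14187/88.634) = 0.457.
Since 0 < η < 1, this is a necessity.

0.457 (necessity)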